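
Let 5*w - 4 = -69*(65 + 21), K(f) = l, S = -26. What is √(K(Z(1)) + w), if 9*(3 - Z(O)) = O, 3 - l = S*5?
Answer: 9*I*√13 ≈ 32.45*I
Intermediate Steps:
l = 133 (l = 3 - (-26)*5 = 3 - 1*(-130) = 3 + 130 = 133)
Z(O) = 3 - O/9
K(f) = 133
w = -1186 (w = ⅘ + (-69*(65 + 21))/5 = ⅘ + (-69*86)/5 = ⅘ + (⅕)*(-5934) = ⅘ - 5934/5 = -1186)
√(K(Z(1)) + w) = √(133 - 1186) = √(-1053) = 9*I*√13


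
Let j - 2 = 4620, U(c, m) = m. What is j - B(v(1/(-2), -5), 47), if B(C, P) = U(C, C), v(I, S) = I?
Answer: 9245/2 ≈ 4622.5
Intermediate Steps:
B(C, P) = C
j = 4622 (j = 2 + 4620 = 4622)
j - B(v(1/(-2), -5), 47) = 4622 - 1/(-2) = 4622 - 1*(-½) = 4622 + ½ = 9245/2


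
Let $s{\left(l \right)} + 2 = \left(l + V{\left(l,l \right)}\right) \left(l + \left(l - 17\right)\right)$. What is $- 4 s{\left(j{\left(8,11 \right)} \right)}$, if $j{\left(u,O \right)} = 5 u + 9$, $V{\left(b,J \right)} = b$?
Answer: $-31744$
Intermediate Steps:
$j{\left(u,O \right)} = 9 + 5 u$
$s{\left(l \right)} = -2 + 2 l \left(-17 + 2 l\right)$ ($s{\left(l \right)} = -2 + \left(l + l\right) \left(l + \left(l - 17\right)\right) = -2 + 2 l \left(l + \left(-17 + l\right)\right) = -2 + 2 l \left(-17 + 2 l\right)$)
$- 4 s{\left(j{\left(8,11 \right)} \right)} = - 4 \left(-2 - 34 \left(9 + 5 \cdot 8\right) + 4 \left(9 + 5 \cdot 8\right)^{2}\right) = - 4 \left(-2 - 34 \left(9 + 40\right) + 4 \left(9 + 40\right)^{2}\right) = - 4 \left(-2 - 1666 + 4 \cdot 49^{2}\right) = - 4 \left(-2 - 1666 + 4 \cdot 2401\right) = - 4 \left(-2 - 1666 + 9604\right) = \left(-4\right) 7936 = -31744$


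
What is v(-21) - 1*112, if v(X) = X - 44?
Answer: -177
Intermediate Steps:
v(X) = -44 + X
v(-21) - 1*112 = (-44 - 21) - 1*112 = -65 - 112 = -177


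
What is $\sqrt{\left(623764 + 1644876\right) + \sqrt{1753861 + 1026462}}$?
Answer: $\sqrt{2268640 + \sqrt{2780323}} \approx 1506.8$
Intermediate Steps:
$\sqrt{\left(623764 + 1644876\right) + \sqrt{1753861 + 1026462}} = \sqrt{2268640 + \sqrt{2780323}}$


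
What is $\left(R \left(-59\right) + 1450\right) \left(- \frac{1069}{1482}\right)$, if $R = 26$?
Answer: $\frac{14966}{247} \approx 60.591$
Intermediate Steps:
$\left(R \left(-59\right) + 1450\right) \left(- \frac{1069}{1482}\right) = \left(26 \left(-59\right) + 1450\right) \left(- \frac{1069}{1482}\right) = \left(-1534 + 1450\right) \left(\left(-1069\right) \frac{1}{1482}\right) = \left(-84\right) \left(- \frac{1069}{1482}\right) = \frac{14966}{247}$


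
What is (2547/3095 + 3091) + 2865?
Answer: 18436367/3095 ≈ 5956.8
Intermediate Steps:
(2547/3095 + 3091) + 2865 = 9569192/3095 + 2865 = 18436367/3095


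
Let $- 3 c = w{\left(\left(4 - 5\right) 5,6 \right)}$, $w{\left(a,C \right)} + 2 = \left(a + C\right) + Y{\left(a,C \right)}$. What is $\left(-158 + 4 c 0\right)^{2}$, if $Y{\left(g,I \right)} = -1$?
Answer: $24964$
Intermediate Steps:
$w{\left(a,C \right)} = -3 + C + a$ ($w{\left(a,C \right)} = -2 - \left(1 - C - a\right) = -2 + \left(-1 + C + a\right) = -3 + C + a$)
$c = \frac{2}{3}$ ($c = - \frac{-3 + 6 + \left(4 - 5\right) 5}{3} = - \frac{-3 + 6 - 5}{3} = \left(- \frac{1}{3}\right) \left(-2\right) = \frac{2}{3} \approx 0.66667$)
$\left(-158 + 4 c 0\right)^{2} = \left(-158 + 4 \cdot \frac{2}{3} \cdot 0\right)^{2} = \left(-158 + \frac{8}{3} \cdot 0\right)^{2} = \left(-158 + 0\right)^{2} = \left(-158\right)^{2} = 24964$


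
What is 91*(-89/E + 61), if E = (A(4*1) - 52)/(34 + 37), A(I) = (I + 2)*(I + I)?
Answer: 597233/4 ≈ 1.4931e+5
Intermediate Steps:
A(I) = 2*I*(2 + I) (A(I) = (2 + I)*(2*I) = 2*I*(2 + I))
E = -4/71 (E = (2*(4*1)*(2 + 4*1) - 52)/(34 + 37) = (2*4*(2 + 4) - 52)/71 = (2*4*6 - 52)*(1/71) = (48 - 52)*(1/71) = -4*1/71 = -4/71 ≈ -0.056338)
91*(-89/E + 61) = 91*(-89/(-4/71) + 61) = 91*(-89*(-71/4) + 61) = 91*(6319/4 + 61) = 91*(6563/4) = 597233/4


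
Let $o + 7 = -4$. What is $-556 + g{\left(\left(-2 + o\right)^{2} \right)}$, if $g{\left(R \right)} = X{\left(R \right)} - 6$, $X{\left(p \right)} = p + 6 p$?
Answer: $621$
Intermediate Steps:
$o = -11$ ($o = -7 - 4 = -11$)
$X{\left(p \right)} = 7 p$
$g{\left(R \right)} = -6 + 7 R$ ($g{\left(R \right)} = 7 R - 6 = -6 + 7 R$)
$-556 + g{\left(\left(-2 + o\right)^{2} \right)} = -556 - \left(6 - 7 \left(-2 - 11\right)^{2}\right) = -556 - \left(6 - 7 \left(-13\right)^{2}\right) = -556 + \left(-6 + 7 \cdot 169\right) = -556 + \left(-6 + 1183\right) = -556 + 1177 = 621$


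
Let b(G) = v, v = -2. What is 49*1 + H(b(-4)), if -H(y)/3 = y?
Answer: 55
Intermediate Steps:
b(G) = -2
H(y) = -3*y
49*1 + H(b(-4)) = 49*1 - 3*(-2) = 49 + 6 = 55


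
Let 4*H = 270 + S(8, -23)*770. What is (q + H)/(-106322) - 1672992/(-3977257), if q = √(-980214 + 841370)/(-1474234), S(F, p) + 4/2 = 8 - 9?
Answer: 89952128247/211434959377 + I*√34711/78371753674 ≈ 0.42544 + 2.3772e-9*I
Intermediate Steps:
S(F, p) = -3 (S(F, p) = -2 + (8 - 9) = -2 - 1 = -3)
q = -I*√34711/737117 (q = √(-138844)*(-1/1474234) = (2*I*√34711)*(-1/1474234) = -I*√34711/737117 ≈ -0.00025275*I)
H = -510 (H = (270 - 3*770)/4 = (270 - 2310)/4 = (¼)*(-2040) = -510)
(q + H)/(-106322) - 1672992/(-3977257) = (-I*√34711/737117 - 510)/(-106322) - 1672992/(-3977257) = (-510 - I*√34711/737117)*(-1/106322) - 1672992*(-1/3977257) = (255/53161 + I*√34711/78371753674) + 1672992/3977257 = 89952128247/211434959377 + I*√34711/78371753674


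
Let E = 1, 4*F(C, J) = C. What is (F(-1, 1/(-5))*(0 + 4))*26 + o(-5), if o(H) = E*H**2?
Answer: -1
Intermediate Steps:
F(C, J) = C/4
o(H) = H**2 (o(H) = 1*H**2 = H**2)
(F(-1, 1/(-5))*(0 + 4))*26 + o(-5) = (((1/4)*(-1))*(0 + 4))*26 + (-5)**2 = -1/4*4*26 + 25 = -1*26 + 25 = -26 + 25 = -1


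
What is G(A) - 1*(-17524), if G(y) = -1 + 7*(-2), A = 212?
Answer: 17509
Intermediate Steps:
G(y) = -15 (G(y) = -1 - 14 = -15)
G(A) - 1*(-17524) = -15 - 1*(-17524) = -15 + 17524 = 17509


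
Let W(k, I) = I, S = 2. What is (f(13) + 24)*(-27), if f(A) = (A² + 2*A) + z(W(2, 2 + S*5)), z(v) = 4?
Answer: -6021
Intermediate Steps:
f(A) = 4 + A² + 2*A (f(A) = (A² + 2*A) + 4 = 4 + A² + 2*A)
(f(13) + 24)*(-27) = ((4 + 13² + 2*13) + 24)*(-27) = ((4 + 169 + 26) + 24)*(-27) = (199 + 24)*(-27) = 223*(-27) = -6021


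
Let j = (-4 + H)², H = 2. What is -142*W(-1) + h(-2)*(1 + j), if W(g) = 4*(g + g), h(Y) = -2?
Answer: 1126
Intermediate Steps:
W(g) = 8*g (W(g) = 4*(2*g) = 8*g)
j = 4 (j = (-4 + 2)² = (-2)² = 4)
-142*W(-1) + h(-2)*(1 + j) = -1136*(-1) - 2*(1 + 4) = -142*(-8) - 2*5 = 1136 - 10 = 1126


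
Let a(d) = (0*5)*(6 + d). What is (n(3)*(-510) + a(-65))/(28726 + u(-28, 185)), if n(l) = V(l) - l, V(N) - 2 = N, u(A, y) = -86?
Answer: -51/1432 ≈ -0.035615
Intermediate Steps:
V(N) = 2 + N
n(l) = 2 (n(l) = (2 + l) - l = 2)
a(d) = 0 (a(d) = 0*(6 + d) = 0)
(n(3)*(-510) + a(-65))/(28726 + u(-28, 185)) = (2*(-510) + 0)/(28726 - 86) = (-1020 + 0)/28640 = -1020*1/28640 = -51/1432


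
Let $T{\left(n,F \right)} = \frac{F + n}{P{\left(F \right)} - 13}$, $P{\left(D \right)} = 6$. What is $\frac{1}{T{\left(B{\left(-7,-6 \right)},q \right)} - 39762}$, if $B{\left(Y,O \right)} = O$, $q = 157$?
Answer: $- \frac{7}{278485} \approx -2.5136 \cdot 10^{-5}$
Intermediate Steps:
$T{\left(n,F \right)} = - \frac{F}{7} - \frac{n}{7}$ ($T{\left(n,F \right)} = \frac{F + n}{6 - 13} = \frac{F + n}{-7} = \left(F + n\right) \left(- \frac{1}{7}\right) = - \frac{F}{7} - \frac{n}{7}$)
$\frac{1}{T{\left(B{\left(-7,-6 \right)},q \right)} - 39762} = \frac{1}{\left(\left(- \frac{1}{7}\right) 157 - - \frac{6}{7}\right) - 39762} = \frac{1}{\left(- \frac{157}{7} + \frac{6}{7}\right) - 39762} = \frac{1}{- \frac{151}{7} - 39762} = \frac{1}{- \frac{278485}{7}} = - \frac{7}{278485}$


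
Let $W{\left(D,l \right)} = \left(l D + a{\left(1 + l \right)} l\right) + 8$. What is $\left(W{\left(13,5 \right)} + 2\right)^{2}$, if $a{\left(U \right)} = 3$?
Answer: $8100$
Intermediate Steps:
$W{\left(D,l \right)} = 8 + 3 l + D l$ ($W{\left(D,l \right)} = \left(l D + 3 l\right) + 8 = \left(D l + 3 l\right) + 8 = \left(3 l + D l\right) + 8 = 8 + 3 l + D l$)
$\left(W{\left(13,5 \right)} + 2\right)^{2} = \left(\left(8 + 3 \cdot 5 + 13 \cdot 5\right) + 2\right)^{2} = \left(\left(8 + 15 + 65\right) + 2\right)^{2} = \left(88 + 2\right)^{2} = 90^{2} = 8100$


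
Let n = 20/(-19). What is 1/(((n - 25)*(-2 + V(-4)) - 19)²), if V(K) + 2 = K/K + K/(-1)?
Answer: 361/732736 ≈ 0.00049267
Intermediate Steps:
V(K) = -1 - K (V(K) = -2 + (K/K + K/(-1)) = -2 + (1 + K*(-1)) = -2 + (1 - K) = -1 - K)
n = -20/19 (n = 20*(-1/19) = -20/19 ≈ -1.0526)
1/(((n - 25)*(-2 + V(-4)) - 19)²) = 1/(((-20/19 - 25)*(-2 + (-1 - 1*(-4))) - 19)²) = 1/((-495*(-2 + (-1 + 4))/19 - 19)²) = 1/((-495*(-2 + 3)/19 - 19)²) = 1/((-495/19*1 - 19)²) = 1/((-495/19 - 19)²) = 1/((-856/19)²) = 1/(732736/361) = 361/732736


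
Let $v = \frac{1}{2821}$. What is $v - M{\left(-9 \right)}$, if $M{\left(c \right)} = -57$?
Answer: $\frac{160798}{2821} \approx 57.0$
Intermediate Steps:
$v = \frac{1}{2821} \approx 0.00035448$
$v - M{\left(-9 \right)} = \frac{1}{2821} - -57 = \frac{1}{2821} + 57 = \frac{160798}{2821}$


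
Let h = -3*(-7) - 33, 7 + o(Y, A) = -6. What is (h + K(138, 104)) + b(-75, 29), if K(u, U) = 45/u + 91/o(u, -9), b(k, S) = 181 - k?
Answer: 10917/46 ≈ 237.33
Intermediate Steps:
o(Y, A) = -13 (o(Y, A) = -7 - 6 = -13)
K(u, U) = -7 + 45/u (K(u, U) = 45/u + 91/(-13) = 45/u + 91*(-1/13) = 45/u - 7 = -7 + 45/u)
h = -12 (h = -1*(-21) - 33 = 21 - 33 = -12)
(h + K(138, 104)) + b(-75, 29) = (-12 + (-7 + 45/138)) + (181 - 1*(-75)) = (-12 + (-7 + 45*(1/138))) + (181 + 75) = (-12 + (-7 + 15/46)) + 256 = (-12 - 307/46) + 256 = -859/46 + 256 = 10917/46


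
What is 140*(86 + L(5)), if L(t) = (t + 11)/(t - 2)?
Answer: 38360/3 ≈ 12787.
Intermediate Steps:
L(t) = (11 + t)/(-2 + t)
140*(86 + L(5)) = 140*(86 + (11 + 5)/(-2 + 5)) = 140*(86 + 16/3) = 140*(274/3) = 38360/3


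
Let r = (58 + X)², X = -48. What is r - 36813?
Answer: -36713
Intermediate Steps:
r = 100 (r = (58 - 48)² = 10² = 100)
r - 36813 = 100 - 36813 = -36713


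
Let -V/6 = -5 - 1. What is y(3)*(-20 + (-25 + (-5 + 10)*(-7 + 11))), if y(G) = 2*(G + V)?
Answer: -1950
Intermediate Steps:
V = 36 (V = -6*(-5 - 1) = -6*(-6) = 36)
y(G) = 72 + 2*G (y(G) = 2*(G + 36) = 2*(36 + G) = 72 + 2*G)
y(3)*(-20 + (-25 + (-5 + 10)*(-7 + 11))) = (72 + 2*3)*(-20 + (-25 + (-5 + 10)*(-7 + 11))) = (72 + 6)*(-20 + (-25 + 5*4)) = 78*(-20 + (-25 + 20)) = 78*(-20 - 5) = 78*(-25) = -1950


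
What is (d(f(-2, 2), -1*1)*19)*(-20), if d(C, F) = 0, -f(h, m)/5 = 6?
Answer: 0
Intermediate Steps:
f(h, m) = -30 (f(h, m) = -5*6 = -30)
(d(f(-2, 2), -1*1)*19)*(-20) = (0*19)*(-20) = 0*(-20) = 0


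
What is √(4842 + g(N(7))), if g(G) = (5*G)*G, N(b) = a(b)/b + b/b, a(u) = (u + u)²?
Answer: √9047 ≈ 95.116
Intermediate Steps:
a(u) = 4*u² (a(u) = (2*u)² = 4*u²)
N(b) = 1 + 4*b (N(b) = (4*b²)/b + b/b = 4*b + 1 = 1 + 4*b)
g(G) = 5*G²
√(4842 + g(N(7))) = √(4842 + 5*(1 + 4*7)²) = √(4842 + 5*(1 + 28)²) = √(4842 + 5*29²) = √(4842 + 5*841) = √(4842 + 4205) = √9047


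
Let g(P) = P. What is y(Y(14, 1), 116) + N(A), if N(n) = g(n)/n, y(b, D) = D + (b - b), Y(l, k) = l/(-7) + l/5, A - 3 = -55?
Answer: 117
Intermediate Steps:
A = -52 (A = 3 - 55 = -52)
Y(l, k) = 2*l/35 (Y(l, k) = l*(-⅐) + l*(⅕) = -l/7 + l/5 = 2*l/35)
y(b, D) = D (y(b, D) = D + 0 = D)
N(n) = 1 (N(n) = n/n = 1)
y(Y(14, 1), 116) + N(A) = 116 + 1 = 117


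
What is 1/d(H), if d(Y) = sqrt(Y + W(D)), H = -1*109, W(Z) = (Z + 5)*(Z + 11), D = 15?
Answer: sqrt(411)/411 ≈ 0.049326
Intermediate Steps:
W(Z) = (5 + Z)*(11 + Z)
H = -109
d(Y) = sqrt(520 + Y) (d(Y) = sqrt(Y + (55 + 15**2 + 16*15)) = sqrt(Y + (55 + 225 + 240)) = sqrt(Y + 520) = sqrt(520 + Y))
1/d(H) = 1/(sqrt(520 - 109)) = 1/(sqrt(411)) = sqrt(411)/411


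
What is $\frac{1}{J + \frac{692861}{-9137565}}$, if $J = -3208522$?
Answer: $- \frac{9137565}{29318079021791} \approx -3.1167 \cdot 10^{-7}$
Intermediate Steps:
$\frac{1}{J + \frac{692861}{-9137565}} = \frac{1}{-3208522 + \frac{692861}{-9137565}} = \frac{1}{-3208522 + 692861 \left(- \frac{1}{9137565}\right)} = \frac{1}{-3208522 - \frac{692861}{9137565}} = \frac{1}{- \frac{29318079021791}{9137565}} = - \frac{9137565}{29318079021791}$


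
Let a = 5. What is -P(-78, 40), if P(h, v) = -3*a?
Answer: 15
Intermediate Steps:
P(h, v) = -15 (P(h, v) = -3*5 = -15)
-P(-78, 40) = -1*(-15) = 15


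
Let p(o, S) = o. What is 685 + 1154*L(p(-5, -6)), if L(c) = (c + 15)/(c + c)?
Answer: -469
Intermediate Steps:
L(c) = (15 + c)/(2*c) (L(c) = (15 + c)/((2*c)) = (15 + c)*(1/(2*c)) = (15 + c)/(2*c))
685 + 1154*L(p(-5, -6)) = 685 + 1154*((½)*(15 - 5)/(-5)) = 685 + 1154*((½)*(-⅕)*10) = 685 + 1154*(-1) = 685 - 1154 = -469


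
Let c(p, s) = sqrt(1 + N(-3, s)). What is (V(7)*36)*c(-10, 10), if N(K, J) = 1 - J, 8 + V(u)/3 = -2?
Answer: -2160*I*sqrt(2) ≈ -3054.7*I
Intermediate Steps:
V(u) = -30 (V(u) = -24 + 3*(-2) = -24 - 6 = -30)
c(p, s) = sqrt(2 - s) (c(p, s) = sqrt(1 + (1 - s)) = sqrt(2 - s))
(V(7)*36)*c(-10, 10) = (-30*36)*sqrt(2 - 1*10) = -1080*sqrt(2 - 10) = -2160*I*sqrt(2)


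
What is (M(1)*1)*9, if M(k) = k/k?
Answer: 9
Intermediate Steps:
M(k) = 1
(M(1)*1)*9 = (1*1)*9 = 1*9 = 9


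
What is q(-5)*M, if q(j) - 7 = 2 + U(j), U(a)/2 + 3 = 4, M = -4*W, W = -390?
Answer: 17160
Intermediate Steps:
M = 1560 (M = -4*(-390) = 1560)
U(a) = 2 (U(a) = -6 + 2*4 = -6 + 8 = 2)
q(j) = 11 (q(j) = 7 + (2 + 2) = 7 + 4 = 11)
q(-5)*M = 11*1560 = 17160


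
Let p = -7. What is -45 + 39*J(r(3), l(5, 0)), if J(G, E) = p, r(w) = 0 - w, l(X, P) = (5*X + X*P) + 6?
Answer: -318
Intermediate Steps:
l(X, P) = 6 + 5*X + P*X (l(X, P) = (5*X + P*X) + 6 = 6 + 5*X + P*X)
r(w) = -w
J(G, E) = -7
-45 + 39*J(r(3), l(5, 0)) = -45 + 39*(-7) = -45 - 273 = -318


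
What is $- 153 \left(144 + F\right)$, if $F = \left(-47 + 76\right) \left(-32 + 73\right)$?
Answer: $-203949$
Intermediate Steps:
$F = 1189$ ($F = 29 \cdot 41 = 1189$)
$- 153 \left(144 + F\right) = - 153 \left(144 + 1189\right) = \left(-153\right) 1333 = -203949$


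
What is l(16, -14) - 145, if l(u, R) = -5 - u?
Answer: -166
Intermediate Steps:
l(16, -14) - 145 = (-5 - 1*16) - 145 = (-5 - 16) - 145 = -21 - 145 = -166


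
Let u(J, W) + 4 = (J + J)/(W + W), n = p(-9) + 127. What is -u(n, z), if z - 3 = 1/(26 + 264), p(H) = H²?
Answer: -4372/67 ≈ -65.254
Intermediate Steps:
z = 871/290 (z = 3 + 1/(26 + 264) = 3 + 1/290 = 871/290 ≈ 3.0034)
n = 208 (n = (-9)² + 127 = 81 + 127 = 208)
u(J, W) = -4 + J/W (u(J, W) = -4 + (J + J)/(W + W) = -4 + (2*J)/((2*W)) = -4 + (2*J)*(1/(2*W)) = -4 + J/W)
-u(n, z) = -(-4 + 208/(871/290)) = -(-4 + 208*(290/871)) = -(-4 + 4640/67) = -1*4372/67 = -4372/67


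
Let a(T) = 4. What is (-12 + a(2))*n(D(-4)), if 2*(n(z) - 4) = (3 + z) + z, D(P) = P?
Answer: -12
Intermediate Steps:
n(z) = 11/2 + z (n(z) = 4 + ((3 + z) + z)/2 = 4 + (3 + 2*z)/2 = 4 + (3/2 + z) = 11/2 + z)
(-12 + a(2))*n(D(-4)) = (-12 + 4)*(11/2 - 4) = -8*3/2 = -12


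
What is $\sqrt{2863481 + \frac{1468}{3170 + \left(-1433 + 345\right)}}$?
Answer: $\frac{\sqrt{3103100717655}}{1041} \approx 1692.2$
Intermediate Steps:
$\sqrt{2863481 + \frac{1468}{3170 + \left(-1433 + 345\right)}} = \sqrt{2863481 + \frac{1468}{3170 - 1088}} = \sqrt{2863481 + \frac{1468}{2082}} = \sqrt{2863481 + 1468 \cdot \frac{1}{2082}} = \sqrt{2863481 + \frac{734}{1041}} = \sqrt{\frac{2980884455}{1041}} = \frac{\sqrt{3103100717655}}{1041}$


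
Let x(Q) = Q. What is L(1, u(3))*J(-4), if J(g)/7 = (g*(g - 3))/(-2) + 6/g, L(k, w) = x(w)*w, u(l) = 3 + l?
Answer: -3906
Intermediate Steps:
L(k, w) = w**2 (L(k, w) = w*w = w**2)
J(g) = 42/g - 7*g*(-3 + g)/2 (J(g) = 7*((g*(g - 3))/(-2) + 6/g) = 7*((g*(-3 + g))*(-1/2) + 6/g) = 7*(-g*(-3 + g)/2 + 6/g) = 7*(6/g - g*(-3 + g)/2) = 42/g - 7*g*(-3 + g)/2)
L(1, u(3))*J(-4) = (3 + 3)**2*((7/2)*(12 + (-4)**2*(3 - 1*(-4)))/(-4)) = 6**2*((7/2)*(-1/4)*(12 + 16*(3 + 4))) = 36*((7/2)*(-1/4)*(12 + 16*7)) = 36*((7/2)*(-1/4)*(12 + 112)) = 36*((7/2)*(-1/4)*124) = 36*(-217/2) = -3906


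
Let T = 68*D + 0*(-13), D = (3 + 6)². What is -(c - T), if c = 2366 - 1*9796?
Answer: 12938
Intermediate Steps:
D = 81 (D = 9² = 81)
T = 5508 (T = 68*81 + 0*(-13) = 5508 + 0 = 5508)
c = -7430 (c = 2366 - 9796 = -7430)
-(c - T) = -(-7430 - 1*5508) = -(-7430 - 5508) = -1*(-12938) = 12938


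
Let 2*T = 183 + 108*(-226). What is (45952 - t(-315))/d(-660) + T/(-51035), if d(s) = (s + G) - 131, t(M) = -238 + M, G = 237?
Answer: -236667235/2827339 ≈ -83.707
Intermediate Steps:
T = -24225/2 (T = (183 + 108*(-226))/2 = (183 - 24408)/2 = (1/2)*(-24225) = -24225/2 ≈ -12113.)
d(s) = 106 + s (d(s) = (s + 237) - 131 = (237 + s) - 131 = 106 + s)
(45952 - t(-315))/d(-660) + T/(-51035) = (45952 - (-238 - 315))/(106 - 660) - 24225/2/(-51035) = (45952 - 1*(-553))/(-554) - 24225/2*(-1/51035) = (45952 + 553)*(-1/554) + 4845/20414 = 46505*(-1/554) + 4845/20414 = -46505/554 + 4845/20414 = -236667235/2827339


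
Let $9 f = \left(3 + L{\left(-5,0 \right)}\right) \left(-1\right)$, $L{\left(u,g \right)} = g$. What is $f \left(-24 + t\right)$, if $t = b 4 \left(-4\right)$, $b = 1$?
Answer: $\frac{40}{3} \approx 13.333$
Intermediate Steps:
$f = - \frac{1}{3}$ ($f = \frac{\left(3 + 0\right) \left(-1\right)}{9} = \frac{3 \left(-1\right)}{9} = \frac{1}{9} \left(-3\right) = - \frac{1}{3} \approx -0.33333$)
$t = -16$ ($t = 1 \cdot 4 \left(-4\right) = 4 \left(-4\right) = -16$)
$f \left(-24 + t\right) = - \frac{-24 - 16}{3} = \left(- \frac{1}{3}\right) \left(-40\right) = \frac{40}{3}$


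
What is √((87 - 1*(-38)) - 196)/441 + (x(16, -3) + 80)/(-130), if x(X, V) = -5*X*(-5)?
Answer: -48/13 + I*√71/441 ≈ -3.6923 + 0.019107*I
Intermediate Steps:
x(X, V) = 25*X
√((87 - 1*(-38)) - 196)/441 + (x(16, -3) + 80)/(-130) = √((87 - 1*(-38)) - 196)/441 + (25*16 + 80)/(-130) = √((87 + 38) - 196)*(1/441) + (400 + 80)*(-1/130) = √(125 - 196)*(1/441) + 480*(-1/130) = √(-71)*(1/441) - 48/13 = (I*√71)*(1/441) - 48/13 = I*√71/441 - 48/13 = -48/13 + I*√71/441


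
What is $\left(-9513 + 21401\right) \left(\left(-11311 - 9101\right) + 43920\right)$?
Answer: $279463104$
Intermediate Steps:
$\left(-9513 + 21401\right) \left(\left(-11311 - 9101\right) + 43920\right) = 11888 \left(\left(-11311 - 9101\right) + 43920\right) = 11888 \left(-20412 + 43920\right) = 11888 \cdot 23508 = 279463104$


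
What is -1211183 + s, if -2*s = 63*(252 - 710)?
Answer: -1196756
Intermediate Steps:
s = 14427 (s = -63*(252 - 710)/2 = -63*(-458)/2 = -1/2*(-28854) = 14427)
-1211183 + s = -1211183 + 14427 = -1196756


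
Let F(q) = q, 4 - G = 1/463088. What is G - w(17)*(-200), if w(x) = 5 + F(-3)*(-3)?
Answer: 1298498751/463088 ≈ 2804.0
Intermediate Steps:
G = 1852351/463088 (G = 4 - 1/463088 = 1852351/463088 ≈ 4.0000)
w(x) = 14 (w(x) = 5 - 3*(-3) = 5 + 9 = 14)
G - w(17)*(-200) = 1852351/463088 - 14*(-200) = 1852351/463088 - 1*(-2800) = 1852351/463088 + 2800 = 1298498751/463088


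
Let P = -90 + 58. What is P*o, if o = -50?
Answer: 1600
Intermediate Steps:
P = -32
P*o = -32*(-50) = 1600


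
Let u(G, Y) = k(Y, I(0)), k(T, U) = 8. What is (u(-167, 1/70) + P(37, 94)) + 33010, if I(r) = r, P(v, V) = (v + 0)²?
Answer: 34387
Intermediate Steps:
P(v, V) = v²
u(G, Y) = 8
(u(-167, 1/70) + P(37, 94)) + 33010 = (8 + 37²) + 33010 = (8 + 1369) + 33010 = 1377 + 33010 = 34387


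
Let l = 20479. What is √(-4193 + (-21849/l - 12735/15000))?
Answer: I*√17593034334194090/2047900 ≈ 64.768*I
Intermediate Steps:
√(-4193 + (-21849/l - 12735/15000)) = √(-4193 + (-21849/20479 - 12735/15000)) = √(-4193 + (-21849*1/20479 - 12735*1/15000)) = √(-4193 + (-21849/20479 - 849/1000)) = √(-4193 - 39235671/20479000) = √(-85907682671/20479000) = I*√17593034334194090/2047900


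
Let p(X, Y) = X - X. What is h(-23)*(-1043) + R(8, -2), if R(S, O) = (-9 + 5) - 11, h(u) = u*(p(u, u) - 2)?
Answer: -47993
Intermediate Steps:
p(X, Y) = 0
h(u) = -2*u (h(u) = u*(0 - 2) = u*(-2) = -2*u)
R(S, O) = -15 (R(S, O) = -4 - 11 = -15)
h(-23)*(-1043) + R(8, -2) = -2*(-23)*(-1043) - 15 = 46*(-1043) - 15 = -47978 - 15 = -47993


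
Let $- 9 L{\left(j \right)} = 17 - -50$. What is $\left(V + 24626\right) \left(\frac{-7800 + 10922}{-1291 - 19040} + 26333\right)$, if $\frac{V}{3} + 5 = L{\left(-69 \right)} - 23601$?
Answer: $- \frac{74225732841943}{60993} \approx -1.217 \cdot 10^{9}$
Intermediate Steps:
$L{\left(j \right)} = - \frac{67}{9}$ ($L{\left(j \right)} = - \frac{17 - -50}{9} = - \frac{17 + 50}{9} = \left(- \frac{1}{9}\right) 67 = - \frac{67}{9}$)
$V = - \frac{212521}{3}$ ($V = -15 + 3 \left(- \frac{67}{9} - 23601\right) = -15 + 3 \left(- \frac{212476}{9}\right) = -15 - \frac{212476}{3} = - \frac{212521}{3} \approx -70840.0$)
$\left(V + 24626\right) \left(\frac{-7800 + 10922}{-1291 - 19040} + 26333\right) = \left(- \frac{212521}{3} + 24626\right) \left(\frac{-7800 + 10922}{-1291 - 19040} + 26333\right) = - \frac{138643 \left(\frac{3122}{-20331} + 26333\right)}{3} = - \frac{138643 \left(3122 \left(- \frac{1}{20331}\right) + 26333\right)}{3} = - \frac{138643 \left(- \frac{3122}{20331} + 26333\right)}{3} = \left(- \frac{138643}{3}\right) \frac{535373101}{20331} = - \frac{74225732841943}{60993}$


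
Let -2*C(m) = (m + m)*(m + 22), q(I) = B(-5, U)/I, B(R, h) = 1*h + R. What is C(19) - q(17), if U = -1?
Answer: -13237/17 ≈ -778.65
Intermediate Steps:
B(R, h) = R + h (B(R, h) = h + R = R + h)
q(I) = -6/I (q(I) = (-5 - 1)/I = -6/I)
C(m) = -m*(22 + m) (C(m) = -(m + m)*(m + 22)/2 = -2*m*(22 + m)/2 = -m*(22 + m))
C(19) - q(17) = -1*19*(22 + 19) - (-6)/17 = -1*19*41 - (-6)/17 = -779 - 1*(-6/17) = -779 + 6/17 = -13237/17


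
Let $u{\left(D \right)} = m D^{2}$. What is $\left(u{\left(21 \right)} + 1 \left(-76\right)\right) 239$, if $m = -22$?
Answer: $-2336942$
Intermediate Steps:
$u{\left(D \right)} = - 22 D^{2}$
$\left(u{\left(21 \right)} + 1 \left(-76\right)\right) 239 = \left(- 22 \cdot 21^{2} + 1 \left(-76\right)\right) 239 = \left(\left(-22\right) 441 - 76\right) 239 = \left(-9702 - 76\right) 239 = \left(-9778\right) 239 = -2336942$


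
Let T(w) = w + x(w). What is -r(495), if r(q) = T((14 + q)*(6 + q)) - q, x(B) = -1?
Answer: -254513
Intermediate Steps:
T(w) = -1 + w (T(w) = w - 1 = -1 + w)
r(q) = -1 - q + (6 + q)*(14 + q) (r(q) = (-1 + (14 + q)*(6 + q)) - q = (-1 + (6 + q)*(14 + q)) - q = -1 - q + (6 + q)*(14 + q))
-r(495) = -(83 + 495² + 19*495) = -(83 + 245025 + 9405) = -1*254513 = -254513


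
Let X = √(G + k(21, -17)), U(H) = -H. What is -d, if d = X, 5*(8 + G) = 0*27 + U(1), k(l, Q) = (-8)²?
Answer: -3*√155/5 ≈ -7.4699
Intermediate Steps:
k(l, Q) = 64
G = -41/5 (G = -8 + (0*27 - 1*1)/5 = -8 + (0 - 1)/5 = -8 + (⅕)*(-1) = -8 - ⅕ = -41/5 ≈ -8.2000)
X = 3*√155/5 (X = √(-41/5 + 64) = √(279/5) = 3*√155/5 ≈ 7.4699)
d = 3*√155/5 ≈ 7.4699
-d = -3*√155/5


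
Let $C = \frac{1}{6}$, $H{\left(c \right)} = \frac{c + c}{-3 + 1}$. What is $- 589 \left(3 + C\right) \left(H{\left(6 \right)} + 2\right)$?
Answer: $\frac{22382}{3} \approx 7460.7$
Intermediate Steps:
$H{\left(c \right)} = - c$ ($H{\left(c \right)} = \frac{2 c}{-2} = 2 c \left(- \frac{1}{2}\right) = - c$)
$C = \frac{1}{6} \approx 0.16667$
$- 589 \left(3 + C\right) \left(H{\left(6 \right)} + 2\right) = - 589 \left(3 + \frac{1}{6}\right) \left(\left(-1\right) 6 + 2\right) = - 589 \frac{19 \left(-6 + 2\right)}{6} = - 589 \cdot \frac{19}{6} \left(-4\right) = \left(-589\right) \left(- \frac{38}{3}\right) = \frac{22382}{3}$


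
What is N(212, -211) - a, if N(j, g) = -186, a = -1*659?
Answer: 473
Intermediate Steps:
a = -659
N(212, -211) - a = -186 - 1*(-659) = -186 + 659 = 473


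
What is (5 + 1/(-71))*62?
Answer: 21948/71 ≈ 309.13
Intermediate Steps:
(5 + 1/(-71))*62 = (5 - 1/71)*62 = (354/71)*62 = 21948/71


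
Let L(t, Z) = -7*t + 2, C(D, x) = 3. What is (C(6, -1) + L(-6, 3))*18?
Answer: 846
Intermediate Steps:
L(t, Z) = 2 - 7*t
(C(6, -1) + L(-6, 3))*18 = (3 + (2 - 7*(-6)))*18 = (3 + (2 + 42))*18 = (3 + 44)*18 = 47*18 = 846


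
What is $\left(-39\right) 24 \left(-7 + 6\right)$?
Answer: $936$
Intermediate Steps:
$\left(-39\right) 24 \left(-7 + 6\right) = \left(-936\right) \left(-1\right) = 936$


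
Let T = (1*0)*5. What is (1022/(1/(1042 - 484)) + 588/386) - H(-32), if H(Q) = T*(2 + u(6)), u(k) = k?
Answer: 110063562/193 ≈ 5.7028e+5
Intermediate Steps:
T = 0 (T = 0*5 = 0)
H(Q) = 0 (H(Q) = 0*(2 + 6) = 0*8 = 0)
(1022/(1/(1042 - 484)) + 588/386) - H(-32) = (1022/(1/(1042 - 484)) + 588/386) - 1*0 = (1022/(1/558) + 588*(1/386)) + 0 = (1022/(1/558) + 294/193) + 0 = (1022*558 + 294/193) + 0 = (570276 + 294/193) + 0 = 110063562/193 + 0 = 110063562/193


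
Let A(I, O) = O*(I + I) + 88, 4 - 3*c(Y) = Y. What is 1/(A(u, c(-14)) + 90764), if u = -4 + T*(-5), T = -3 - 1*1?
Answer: 1/91044 ≈ 1.0984e-5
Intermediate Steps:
T = -4 (T = -3 - 1 = -4)
c(Y) = 4/3 - Y/3
u = 16 (u = -4 - 4*(-5) = -4 + 20 = 16)
A(I, O) = 88 + 2*I*O (A(I, O) = O*(2*I) + 88 = 2*I*O + 88 = 88 + 2*I*O)
1/(A(u, c(-14)) + 90764) = 1/((88 + 2*16*(4/3 - 1/3*(-14))) + 90764) = 1/((88 + 2*16*(4/3 + 14/3)) + 90764) = 1/((88 + 2*16*6) + 90764) = 1/((88 + 192) + 90764) = 1/(280 + 90764) = 1/91044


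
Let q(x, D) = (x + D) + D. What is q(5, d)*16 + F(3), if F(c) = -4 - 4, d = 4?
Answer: 200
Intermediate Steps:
F(c) = -8
q(x, D) = x + 2*D (q(x, D) = (D + x) + D = x + 2*D)
q(5, d)*16 + F(3) = (5 + 2*4)*16 - 8 = (5 + 8)*16 - 8 = 13*16 - 8 = 208 - 8 = 200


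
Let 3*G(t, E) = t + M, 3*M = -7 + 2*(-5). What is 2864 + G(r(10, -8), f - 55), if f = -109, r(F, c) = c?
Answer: 25735/9 ≈ 2859.4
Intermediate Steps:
M = -17/3 (M = (-7 + 2*(-5))/3 = (-7 - 10)/3 = (⅓)*(-17) = -17/3 ≈ -5.6667)
G(t, E) = -17/9 + t/3 (G(t, E) = (t - 17/3)/3 = (-17/3 + t)/3 = -17/9 + t/3)
2864 + G(r(10, -8), f - 55) = 2864 + (-17/9 + (⅓)*(-8)) = 2864 + (-17/9 - 8/3) = 2864 - 41/9 = 25735/9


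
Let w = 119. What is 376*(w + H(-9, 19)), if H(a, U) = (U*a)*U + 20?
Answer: -1169360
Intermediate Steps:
H(a, U) = 20 + a*U² (H(a, U) = a*U² + 20 = 20 + a*U²)
376*(w + H(-9, 19)) = 376*(119 + (20 - 9*19²)) = 376*(119 + (20 - 9*361)) = 376*(119 + (20 - 3249)) = 376*(119 - 3229) = 376*(-3110) = -1169360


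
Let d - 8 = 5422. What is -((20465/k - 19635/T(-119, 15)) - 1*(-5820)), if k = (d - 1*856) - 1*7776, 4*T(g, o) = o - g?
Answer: -1121474185/214534 ≈ -5227.5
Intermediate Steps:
d = 5430 (d = 8 + 5422 = 5430)
T(g, o) = -g/4 + o/4 (T(g, o) = (o - g)/4 = -g/4 + o/4)
k = -3202 (k = (5430 - 1*856) - 1*7776 = (5430 - 856) - 7776 = 4574 - 7776 = -3202)
-((20465/k - 19635/T(-119, 15)) - 1*(-5820)) = -((20465/(-3202) - 19635/(-¼*(-119) + (¼)*15)) - 1*(-5820)) = -((20465*(-1/3202) - 19635/(119/4 + 15/4)) + 5820) = -((-20465/3202 - 19635/67/2) + 5820) = -((-20465/3202 - 19635*2/67) + 5820) = -((-20465/3202 - 39270/67) + 5820) = -(-127113695/214534 + 5820) = -1*1121474185/214534 = -1121474185/214534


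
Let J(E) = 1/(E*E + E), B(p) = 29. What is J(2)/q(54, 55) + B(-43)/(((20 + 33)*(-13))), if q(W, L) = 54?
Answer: -8707/223236 ≈ -0.039004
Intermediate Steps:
J(E) = 1/(E + E**2) (J(E) = 1/(E**2 + E) = 1/(E + E**2))
J(2)/q(54, 55) + B(-43)/(((20 + 33)*(-13))) = (1/(2*(1 + 2)))/54 + 29/(((20 + 33)*(-13))) = ((1/2)/3)*(1/54) + 29/((53*(-13))) = ((1/2)*(1/3))*(1/54) + 29/(-689) = (1/6)*(1/54) + 29*(-1/689) = 1/324 - 29/689 = -8707/223236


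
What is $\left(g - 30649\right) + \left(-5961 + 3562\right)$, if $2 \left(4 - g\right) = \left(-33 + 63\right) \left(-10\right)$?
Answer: $-32894$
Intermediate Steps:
$g = 154$ ($g = 4 - \frac{\left(-33 + 63\right) \left(-10\right)}{2} = 4 - \frac{30 \left(-10\right)}{2} = 4 - -150 = 4 + 150 = 154$)
$\left(g - 30649\right) + \left(-5961 + 3562\right) = \left(154 - 30649\right) + \left(-5961 + 3562\right) = -30495 - 2399 = -32894$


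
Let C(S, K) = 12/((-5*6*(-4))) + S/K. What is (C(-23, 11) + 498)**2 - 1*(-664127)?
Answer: 11012839421/12100 ≈ 9.1015e+5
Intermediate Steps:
C(S, K) = 1/10 + S/K (C(S, K) = 12/((-30*(-4))) + S/K = 12/120 + S/K = 12*(1/120) + S/K = 1/10 + S/K)
(C(-23, 11) + 498)**2 - 1*(-664127) = ((-23 + (1/10)*11)/11 + 498)**2 - 1*(-664127) = ((-23 + 11/10)/11 + 498)**2 + 664127 = ((1/11)*(-219/10) + 498)**2 + 664127 = (-219/110 + 498)**2 + 664127 = (54561/110)**2 + 664127 = 2976902721/12100 + 664127 = 11012839421/12100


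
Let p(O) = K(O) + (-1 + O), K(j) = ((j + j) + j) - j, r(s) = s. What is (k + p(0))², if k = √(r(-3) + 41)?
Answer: (1 - √38)² ≈ 26.671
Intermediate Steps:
K(j) = 2*j (K(j) = (2*j + j) - j = 3*j - j = 2*j)
k = √38 (k = √(-3 + 41) = √38 ≈ 6.1644)
p(O) = -1 + 3*O (p(O) = 2*O + (-1 + O) = -1 + 3*O)
(k + p(0))² = (√38 + (-1 + 3*0))² = (√38 + (-1 + 0))² = (√38 - 1)² = (-1 + √38)²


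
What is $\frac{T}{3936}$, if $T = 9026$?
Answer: $\frac{4513}{1968} \approx 2.2932$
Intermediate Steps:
$\frac{T}{3936} = \frac{9026}{3936} = 9026 \cdot \frac{1}{3936} = \frac{4513}{1968}$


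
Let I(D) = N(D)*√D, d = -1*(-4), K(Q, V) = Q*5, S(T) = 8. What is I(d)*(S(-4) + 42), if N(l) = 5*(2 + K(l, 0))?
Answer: 11000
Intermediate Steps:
K(Q, V) = 5*Q
N(l) = 10 + 25*l (N(l) = 5*(2 + 5*l) = 10 + 25*l)
d = 4
I(D) = √D*(10 + 25*D) (I(D) = (10 + 25*D)*√D = √D*(10 + 25*D))
I(d)*(S(-4) + 42) = (√4*(10 + 25*4))*(8 + 42) = (2*(10 + 100))*50 = (2*110)*50 = 220*50 = 11000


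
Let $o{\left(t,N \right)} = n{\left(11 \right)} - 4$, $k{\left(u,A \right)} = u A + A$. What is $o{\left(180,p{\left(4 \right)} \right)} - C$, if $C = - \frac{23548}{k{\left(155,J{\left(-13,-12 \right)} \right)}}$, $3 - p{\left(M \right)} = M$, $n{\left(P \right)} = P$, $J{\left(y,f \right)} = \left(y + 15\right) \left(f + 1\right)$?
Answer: $\frac{119}{858} \approx 0.13869$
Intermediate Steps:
$J{\left(y,f \right)} = \left(1 + f\right) \left(15 + y\right)$ ($J{\left(y,f \right)} = \left(15 + y\right) \left(1 + f\right) = \left(1 + f\right) \left(15 + y\right)$)
$k{\left(u,A \right)} = A + A u$ ($k{\left(u,A \right)} = A u + A = A + A u$)
$p{\left(M \right)} = 3 - M$
$C = \frac{5887}{858}$ ($C = - \frac{23548}{\left(15 - 13 + 15 \left(-12\right) - -156\right) \left(1 + 155\right)} = - \frac{23548}{\left(15 - 13 - 180 + 156\right) 156} = - \frac{23548}{\left(-22\right) 156} = - \frac{23548}{-3432} = \left(-23548\right) \left(- \frac{1}{3432}\right) = \frac{5887}{858} \approx 6.8613$)
$o{\left(t,N \right)} = 7$ ($o{\left(t,N \right)} = 11 - 4 = 7$)
$o{\left(180,p{\left(4 \right)} \right)} - C = 7 - \frac{5887}{858} = \frac{119}{858}$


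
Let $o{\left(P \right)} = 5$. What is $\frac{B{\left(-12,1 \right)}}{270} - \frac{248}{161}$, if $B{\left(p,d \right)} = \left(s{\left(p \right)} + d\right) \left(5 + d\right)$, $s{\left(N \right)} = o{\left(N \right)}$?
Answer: $- \frac{3398}{2415} \approx -1.407$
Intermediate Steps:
$s{\left(N \right)} = 5$
$B{\left(p,d \right)} = \left(5 + d\right)^{2}$ ($B{\left(p,d \right)} = \left(5 + d\right) \left(5 + d\right) = \left(5 + d\right)^{2}$)
$\frac{B{\left(-12,1 \right)}}{270} - \frac{248}{161} = \frac{25 + 1^{2} + 10 \cdot 1}{270} - \frac{248}{161} = \left(25 + 1 + 10\right) \frac{1}{270} - \frac{248}{161} = 36 \cdot \frac{1}{270} - \frac{248}{161} = \frac{2}{15} - \frac{248}{161} = - \frac{3398}{2415}$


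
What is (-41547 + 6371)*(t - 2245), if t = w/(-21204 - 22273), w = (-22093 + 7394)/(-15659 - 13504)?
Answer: 100127775403892144/1267919751 ≈ 7.8970e+7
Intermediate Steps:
w = 14699/29163 (w = -14699/(-29163) = -14699*(-1/29163) = 14699/29163 ≈ 0.50403)
t = -14699/1267919751 (t = 14699/(29163*(-21204 - 22273)) = (14699/29163)/(-43477) = (14699/29163)*(-1/43477) = -14699/1267919751 ≈ -1.1593e-5)
(-41547 + 6371)*(t - 2245) = (-41547 + 6371)*(-14699/1267919751 - 2245) = -35176*(-2846479855694/1267919751) = 100127775403892144/1267919751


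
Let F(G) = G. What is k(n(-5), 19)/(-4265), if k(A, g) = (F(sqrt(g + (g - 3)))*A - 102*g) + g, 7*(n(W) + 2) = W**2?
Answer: 1919/4265 - 11*sqrt(35)/29855 ≈ 0.44776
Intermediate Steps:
n(W) = -2 + W**2/7
k(A, g) = -101*g + A*sqrt(-3 + 2*g) (k(A, g) = (sqrt(g + (g - 3))*A - 102*g) + g = (sqrt(g + (-3 + g))*A - 102*g) + g = (sqrt(-3 + 2*g)*A - 102*g) + g = (A*sqrt(-3 + 2*g) - 102*g) + g = (-102*g + A*sqrt(-3 + 2*g)) + g = -101*g + A*sqrt(-3 + 2*g))
k(n(-5), 19)/(-4265) = (-101*19 + (-2 + (1/7)*(-5)**2)*sqrt(-3 + 2*19))/(-4265) = (-1919 + (-2 + (1/7)*25)*sqrt(-3 + 38))*(-1/4265) = (-1919 + (-2 + 25/7)*sqrt(35))*(-1/4265) = (-1919 + 11*sqrt(35)/7)*(-1/4265) = 1919/4265 - 11*sqrt(35)/29855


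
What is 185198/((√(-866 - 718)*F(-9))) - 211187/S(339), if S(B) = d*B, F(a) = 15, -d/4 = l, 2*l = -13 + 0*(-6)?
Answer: -211187/8814 - 92599*I*√11/990 ≈ -23.96 - 310.22*I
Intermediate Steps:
l = -13/2 (l = (-13 + 0*(-6))/2 = (-13 + 0)/2 = (½)*(-13) = -13/2 ≈ -6.5000)
d = 26 (d = -4*(-13/2) = 26)
S(B) = 26*B
185198/((√(-866 - 718)*F(-9))) - 211187/S(339) = 185198/((√(-866 - 718)*15)) - 211187/(26*339) = 185198/((√(-1584)*15)) - 211187/8814 = 185198/(((12*I*√11)*15)) - 211187*1/8814 = 185198/((180*I*√11)) - 211187/8814 = 185198*(-I*√11/1980) - 211187/8814 = -92599*I*√11/990 - 211187/8814 = -211187/8814 - 92599*I*√11/990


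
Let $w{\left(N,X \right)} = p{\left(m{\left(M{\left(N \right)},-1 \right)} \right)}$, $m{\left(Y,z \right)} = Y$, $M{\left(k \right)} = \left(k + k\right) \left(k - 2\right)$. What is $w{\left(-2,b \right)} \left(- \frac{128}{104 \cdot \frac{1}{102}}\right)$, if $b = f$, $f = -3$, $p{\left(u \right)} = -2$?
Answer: $\frac{3264}{13} \approx 251.08$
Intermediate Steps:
$M{\left(k \right)} = 2 k \left(-2 + k\right)$
$b = -3$
$w{\left(N,X \right)} = -2$
$w{\left(-2,b \right)} \left(- \frac{128}{104 \cdot \frac{1}{102}}\right) = - 2 \left(- \frac{128}{104 \cdot \frac{1}{102}}\right) = - 2 \left(- \frac{128}{\frac{52}{51}}\right) = - 2 \left(\left(-128\right) \frac{51}{52}\right) = \left(-2\right) \left(- \frac{1632}{13}\right) = \frac{3264}{13}$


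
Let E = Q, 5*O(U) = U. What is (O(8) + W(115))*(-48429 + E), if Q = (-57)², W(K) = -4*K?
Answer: 20710512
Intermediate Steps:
O(U) = U/5
Q = 3249
E = 3249
(O(8) + W(115))*(-48429 + E) = ((⅕)*8 - 4*115)*(-48429 + 3249) = (8/5 - 460)*(-45180) = -2292/5*(-45180) = 20710512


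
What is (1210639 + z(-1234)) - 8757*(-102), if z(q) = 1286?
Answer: 2105139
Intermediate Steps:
(1210639 + z(-1234)) - 8757*(-102) = (1210639 + 1286) - 8757*(-102) = 1211925 + 893214 = 2105139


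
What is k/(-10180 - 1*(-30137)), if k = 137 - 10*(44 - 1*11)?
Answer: -193/19957 ≈ -0.0096708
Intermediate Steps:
k = -193 (k = 137 - 10*(44 - 11) = 137 - 10*33 = 137 - 330 = -193)
k/(-10180 - 1*(-30137)) = -193/(-10180 - 1*(-30137)) = -193/(-10180 + 30137) = -193/19957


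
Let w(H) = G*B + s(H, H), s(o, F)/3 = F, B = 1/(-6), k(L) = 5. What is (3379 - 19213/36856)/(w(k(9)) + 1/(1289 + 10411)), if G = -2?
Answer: 364212842175/1653000814 ≈ 220.33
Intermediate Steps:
B = -1/6 ≈ -0.16667
s(o, F) = 3*F
w(H) = 1/3 + 3*H (w(H) = -2*(-1/6) + 3*H = 1/3 + 3*H)
(3379 - 19213/36856)/(w(k(9)) + 1/(1289 + 10411)) = (3379 - 19213/36856)/((1/3 + 3*5) + 1/(1289 + 10411)) = (3379 - 19213*1/36856)/((1/3 + 15) + 1/11700) = (3379 - 19213/36856)/(46/3 + 1/11700) = 124517211/(36856*(179401/11700)) = (124517211/36856)*(11700/179401) = 364212842175/1653000814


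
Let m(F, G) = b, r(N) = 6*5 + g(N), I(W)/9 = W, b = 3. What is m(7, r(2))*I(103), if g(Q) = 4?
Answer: 2781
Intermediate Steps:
I(W) = 9*W
r(N) = 34 (r(N) = 6*5 + 4 = 30 + 4 = 34)
m(F, G) = 3
m(7, r(2))*I(103) = 3*(9*103) = 3*927 = 2781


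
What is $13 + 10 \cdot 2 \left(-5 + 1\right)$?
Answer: $-67$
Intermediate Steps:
$13 + 10 \cdot 2 \left(-5 + 1\right) = 13 + 10 \cdot 2 \left(-4\right) = 13 + 10 \left(-8\right) = 13 - 80 = -67$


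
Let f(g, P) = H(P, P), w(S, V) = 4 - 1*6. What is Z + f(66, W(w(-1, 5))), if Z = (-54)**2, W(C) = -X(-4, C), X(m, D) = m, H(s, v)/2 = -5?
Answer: 2906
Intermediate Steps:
H(s, v) = -10 (H(s, v) = 2*(-5) = -10)
w(S, V) = -2 (w(S, V) = 4 - 6 = -2)
W(C) = 4 (W(C) = -1*(-4) = 4)
f(g, P) = -10
Z = 2916
Z + f(66, W(w(-1, 5))) = 2916 - 10 = 2906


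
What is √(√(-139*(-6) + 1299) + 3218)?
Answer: √(3218 + 3*√237) ≈ 57.133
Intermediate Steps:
√(√(-139*(-6) + 1299) + 3218) = √(√(834 + 1299) + 3218) = √(√2133 + 3218) = √(3*√237 + 3218) = √(3218 + 3*√237)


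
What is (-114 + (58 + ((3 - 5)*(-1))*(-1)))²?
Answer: 3364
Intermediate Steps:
(-114 + (58 + ((3 - 5)*(-1))*(-1)))² = (-114 + (58 - 2*(-1)*(-1)))² = (-114 + (58 + 2*(-1)))² = (-114 + (58 - 2))² = (-114 + 56)² = (-58)² = 3364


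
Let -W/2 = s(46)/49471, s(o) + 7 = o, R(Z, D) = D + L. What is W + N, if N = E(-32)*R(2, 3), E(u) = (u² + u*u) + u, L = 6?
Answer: 897601746/49471 ≈ 18144.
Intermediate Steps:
R(Z, D) = 6 + D (R(Z, D) = D + 6 = 6 + D)
E(u) = u + 2*u² (E(u) = (u² + u²) + u = 2*u² + u = u + 2*u²)
s(o) = -7 + o
W = -78/49471 (W = -2*(-7 + 46)/49471 = -78/49471 ≈ -0.0015767)
N = 18144 (N = (-32*(1 + 2*(-32)))*(6 + 3) = -32*(1 - 64)*9 = -32*(-63)*9 = 2016*9 = 18144)
W + N = -78/49471 + 18144 = 897601746/49471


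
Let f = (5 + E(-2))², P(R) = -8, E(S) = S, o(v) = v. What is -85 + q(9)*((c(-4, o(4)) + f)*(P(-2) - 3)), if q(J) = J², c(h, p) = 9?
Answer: -16123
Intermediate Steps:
f = 9 (f = (5 - 2)² = 3² = 9)
-85 + q(9)*((c(-4, o(4)) + f)*(P(-2) - 3)) = -85 + 9²*((9 + 9)*(-8 - 3)) = -85 + 81*(18*(-11)) = -85 + 81*(-198) = -85 - 16038 = -16123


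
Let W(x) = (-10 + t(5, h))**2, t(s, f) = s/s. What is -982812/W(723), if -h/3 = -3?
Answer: -327604/27 ≈ -12133.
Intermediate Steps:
h = 9 (h = -3*(-3) = 9)
t(s, f) = 1
W(x) = 81 (W(x) = (-10 + 1)**2 = (-9)**2 = 81)
-982812/W(723) = -982812/81 = -982812*1/81 = -327604/27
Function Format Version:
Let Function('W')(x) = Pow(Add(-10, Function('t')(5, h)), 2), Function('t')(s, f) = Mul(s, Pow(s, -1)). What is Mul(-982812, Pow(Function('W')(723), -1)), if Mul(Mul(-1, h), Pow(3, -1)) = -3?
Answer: Rational(-327604, 27) ≈ -12133.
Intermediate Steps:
h = 9 (h = Mul(-3, -3) = 9)
Function('t')(s, f) = 1
Function('W')(x) = 81 (Function('W')(x) = Pow(Add(-10, 1), 2) = Pow(-9, 2) = 81)
Mul(-982812, Pow(Function('W')(723), -1)) = Mul(-982812, Pow(81, -1)) = Mul(-982812, Rational(1, 81)) = Rational(-327604, 27)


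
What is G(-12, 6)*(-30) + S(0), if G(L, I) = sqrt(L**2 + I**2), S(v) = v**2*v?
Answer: -180*sqrt(5) ≈ -402.49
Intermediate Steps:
S(v) = v**3
G(L, I) = sqrt(I**2 + L**2)
G(-12, 6)*(-30) + S(0) = sqrt(6**2 + (-12)**2)*(-30) + 0**3 = sqrt(36 + 144)*(-30) + 0 = sqrt(180)*(-30) + 0 = (6*sqrt(5))*(-30) + 0 = -180*sqrt(5) + 0 = -180*sqrt(5)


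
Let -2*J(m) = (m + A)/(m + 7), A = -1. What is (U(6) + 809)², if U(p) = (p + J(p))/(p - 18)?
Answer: 63633594049/97344 ≈ 6.5370e+5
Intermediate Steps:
J(m) = -(-1 + m)/(2*(7 + m)) (J(m) = -(m - 1)/(2*(m + 7)) = -(-1 + m)/(2*(7 + m)))
U(p) = (p + (1 - p)/(2*(7 + p)))/(-18 + p) (U(p) = (p + (1 - p)/(2*(7 + p)))/(p - 18) = (p + (1 - p)/(2*(7 + p)))/(-18 + p))
(U(6) + 809)² = ((1 - 1*6 + 2*6*(7 + 6))/(2*(-18 + 6)*(7 + 6)) + 809)² = ((½)*(1 - 6 + 2*6*13)/(-12*13) + 809)² = ((½)*(-1/12)*(1/13)*(1 - 6 + 156) + 809)² = ((½)*(-1/12)*(1/13)*151 + 809)² = (-151/312 + 809)² = (252257/312)² = 63633594049/97344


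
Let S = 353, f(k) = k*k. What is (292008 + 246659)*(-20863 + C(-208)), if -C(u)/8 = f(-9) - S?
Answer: -10066070229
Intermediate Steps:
f(k) = k**2
C(u) = 2176 (C(u) = -8*((-9)**2 - 1*353) = -8*(81 - 353) = -8*(-272) = 2176)
(292008 + 246659)*(-20863 + C(-208)) = (292008 + 246659)*(-20863 + 2176) = 538667*(-18687) = -10066070229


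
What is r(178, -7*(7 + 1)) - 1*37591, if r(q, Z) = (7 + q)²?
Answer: -3366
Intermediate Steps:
r(178, -7*(7 + 1)) - 1*37591 = (7 + 178)² - 1*37591 = 185² - 37591 = 34225 - 37591 = -3366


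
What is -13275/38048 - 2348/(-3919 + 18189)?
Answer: -139385477/271472480 ≈ -0.51344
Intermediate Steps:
-13275/38048 - 2348/(-3919 + 18189) = -13275*1/38048 - 2348/14270 = -13275/38048 - 2348*1/14270 = -13275/38048 - 1174/7135 = -139385477/271472480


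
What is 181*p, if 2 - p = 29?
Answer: -4887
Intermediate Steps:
p = -27 (p = 2 - 1*29 = 2 - 29 = -27)
181*p = 181*(-27) = -4887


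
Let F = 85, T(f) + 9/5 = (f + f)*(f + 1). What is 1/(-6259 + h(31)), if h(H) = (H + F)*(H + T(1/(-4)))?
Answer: -10/29153 ≈ -0.00034302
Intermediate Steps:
T(f) = -9/5 + 2*f*(1 + f) (T(f) = -9/5 + (f + f)*(f + 1) = -9/5 + (2*f)*(1 + f) = -9/5 + 2*f*(1 + f))
h(H) = (85 + H)*(-87/40 + H) (h(H) = (H + 85)*(H + (-9/5 + 2/(-4) + 2*(1/(-4))²)) = (85 + H)*(H + (-9/5 + 2*(-¼) + 2*(-¼)²)) = (85 + H)*(H + (-9/5 - ½ + 2*(1/16))) = (85 + H)*(H + (-9/5 - ½ + ⅛)) = (85 + H)*(H - 87/40) = (85 + H)*(-87/40 + H))
1/(-6259 + h(31)) = 1/(-6259 + (-1479/8 + 31² + (3313/40)*31)) = 1/(-6259 + (-1479/8 + 961 + 102703/40)) = 1/(-6259 + 33437/10) = 1/(-29153/10) = -10/29153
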